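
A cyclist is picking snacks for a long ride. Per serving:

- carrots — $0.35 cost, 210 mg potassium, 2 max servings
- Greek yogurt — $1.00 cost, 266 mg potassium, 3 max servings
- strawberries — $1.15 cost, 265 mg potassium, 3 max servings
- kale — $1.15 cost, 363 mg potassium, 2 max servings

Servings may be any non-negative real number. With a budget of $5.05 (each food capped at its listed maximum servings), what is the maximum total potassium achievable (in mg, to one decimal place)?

Potassium per dollar: carrots 600, kale 315.7, Greek yogurt 266, strawberries 230.4.
Take 2 servings of carrots: spends $0.70, +420.0 mg potassium (running total 420.0 mg).
Take 2 servings of kale: spends $2.30, +726.0 mg potassium (running total 1146.0 mg).
Take 2.05 servings of Greek yogurt: spends $2.05, +545.3 mg potassium (running total 1691.3 mg).
Filling greedily by potassium-per-dollar is optimal for one linear limit, giving 1691.3 mg.

1691.3 mg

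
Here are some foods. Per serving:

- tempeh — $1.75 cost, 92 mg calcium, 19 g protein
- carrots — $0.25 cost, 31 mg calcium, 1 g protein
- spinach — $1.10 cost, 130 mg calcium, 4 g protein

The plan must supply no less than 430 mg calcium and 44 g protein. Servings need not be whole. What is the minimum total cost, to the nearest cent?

$5.36

At the optimum either one food covers both requirements or two foods hit both targets exactly; no other combination can be cheaper.
tempeh only: max(430/92, 44/19) = 4.674 servings → $8.18.
carrots only: max(430/31, 44/1) = 44 servings → $11.00.
spinach only: max(430/130, 44/4) = 11 servings → $12.10.
tempeh + carrots with both tight: 1.879 servings and 8.294 servings → $5.36.
tempeh + spinach with both tight: 1.903 servings and 1.961 servings → $5.49.
carrots + spinach: intersection lies outside the first quadrant.
Cheapest feasible corner: $5.36.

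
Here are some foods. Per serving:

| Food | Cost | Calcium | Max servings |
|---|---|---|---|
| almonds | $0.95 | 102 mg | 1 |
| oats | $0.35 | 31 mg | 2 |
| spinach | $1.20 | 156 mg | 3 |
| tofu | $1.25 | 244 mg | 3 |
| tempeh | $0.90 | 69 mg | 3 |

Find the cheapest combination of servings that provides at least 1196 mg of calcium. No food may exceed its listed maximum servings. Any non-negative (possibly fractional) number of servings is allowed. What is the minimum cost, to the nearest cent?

Cost per mg of calcium: tofu $0.0051, spinach $0.0077, almonds $0.0093, oats $0.0113, tempeh $0.0130.
Take 3 servings of tofu: +732.0 mg calcium for $3.75 (total $3.75, still need 464.0 mg).
Take 2.974 servings of spinach: +464.0 mg calcium for $3.57 (total $7.32, still need 0.0 mg).
Greedy by cheapest-per-mg is optimal for a single linear constraint, so the minimum cost is $7.32.

$7.32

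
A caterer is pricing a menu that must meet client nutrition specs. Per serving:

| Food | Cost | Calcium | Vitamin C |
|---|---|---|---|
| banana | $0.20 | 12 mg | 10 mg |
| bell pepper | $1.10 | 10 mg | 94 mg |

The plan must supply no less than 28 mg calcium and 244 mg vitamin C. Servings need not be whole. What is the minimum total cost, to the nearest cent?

$2.87

banana only: max(28/12, 244/10) = 24.4 servings → $4.88.
bell pepper only: max(28/10, 244/94) = 2.8 servings → $3.08.
banana + bell pepper with both tight: 0.1868 servings and 2.576 servings → $2.87.
The minimum over all feasible corners is $2.87.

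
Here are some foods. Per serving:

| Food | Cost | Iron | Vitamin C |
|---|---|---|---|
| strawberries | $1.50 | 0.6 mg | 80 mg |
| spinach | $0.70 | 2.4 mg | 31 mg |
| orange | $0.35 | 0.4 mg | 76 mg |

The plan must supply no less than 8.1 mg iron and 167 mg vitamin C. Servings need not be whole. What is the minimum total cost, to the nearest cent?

For a min-cost LP with two ≥-constraints, a basic feasible solution has at most two positive variables.
strawberries only: max(8.1/0.6, 167/80) = 13.5 servings → $20.25.
spinach only: max(8.1/2.4, 167/31) = 5.387 servings → $3.77.
orange only: max(8.1/0.4, 167/76) = 20.25 servings → $7.09.
strawberries + spinach with both tight: 0.8633 servings and 3.159 servings → $3.51.
strawberries + orange with both targets exact would need a negative amount; discard.
spinach + orange with both tight: 3.228 servings and 0.8806 servings → $2.57.
So the least-cost plan costs $2.57.

$2.57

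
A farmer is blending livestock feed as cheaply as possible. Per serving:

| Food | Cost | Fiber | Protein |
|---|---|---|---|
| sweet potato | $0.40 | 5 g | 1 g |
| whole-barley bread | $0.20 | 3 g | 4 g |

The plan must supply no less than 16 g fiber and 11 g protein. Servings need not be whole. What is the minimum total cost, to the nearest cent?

A basic optimal solution has at most two foods positive. Try each food alone and each pair with both targets met exactly.
sweet potato only: max(16/5, 11/1) = 11 servings → $4.40.
whole-barley bread only: max(16/3, 11/4) = 5.333 servings → $1.07.
sweet potato + whole-barley bread with both tight: 1.824 servings and 2.294 servings → $1.19.
Cheapest feasible corner: $1.07.

$1.07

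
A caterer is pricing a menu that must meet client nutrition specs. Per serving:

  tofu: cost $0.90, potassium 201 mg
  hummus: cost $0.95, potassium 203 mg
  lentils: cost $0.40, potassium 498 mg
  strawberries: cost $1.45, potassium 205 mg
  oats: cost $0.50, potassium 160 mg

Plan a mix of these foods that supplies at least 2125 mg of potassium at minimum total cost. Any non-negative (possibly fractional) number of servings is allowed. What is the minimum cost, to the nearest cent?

Cost per mg of potassium: lentils $0.0008, oats $0.0031, tofu $0.0045, hummus $0.0047, strawberries $0.0071.
With no serving limits, use only lentils: 2125 mg / 498 mg = 4.267 servings × $0.40 = $1.71.

$1.71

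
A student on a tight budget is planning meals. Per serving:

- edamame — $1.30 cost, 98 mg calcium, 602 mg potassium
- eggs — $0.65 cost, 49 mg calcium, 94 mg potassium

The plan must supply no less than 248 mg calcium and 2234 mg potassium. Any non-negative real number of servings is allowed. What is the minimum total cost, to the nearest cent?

A basic optimal solution has at most two foods positive. Try each food alone and each pair with both targets met exactly.
edamame only: max(248/98, 2234/602) = 3.711 servings → $4.82.
eggs only: max(248/49, 2234/94) = 23.77 servings → $15.45.
edamame + eggs with both targets exact would need a negative amount; discard.
Cheapest feasible corner: $4.82.

$4.82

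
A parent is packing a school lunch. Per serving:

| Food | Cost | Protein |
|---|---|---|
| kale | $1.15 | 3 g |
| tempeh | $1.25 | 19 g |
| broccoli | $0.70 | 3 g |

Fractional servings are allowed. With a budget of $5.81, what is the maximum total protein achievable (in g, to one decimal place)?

Protein per dollar: tempeh 15.2, broccoli 4.286, kale 2.609.
With no serving limits, spend the whole cost allowance on tempeh: $5.81 / $1.25 × 19 g = 88.3 g.

88.3 g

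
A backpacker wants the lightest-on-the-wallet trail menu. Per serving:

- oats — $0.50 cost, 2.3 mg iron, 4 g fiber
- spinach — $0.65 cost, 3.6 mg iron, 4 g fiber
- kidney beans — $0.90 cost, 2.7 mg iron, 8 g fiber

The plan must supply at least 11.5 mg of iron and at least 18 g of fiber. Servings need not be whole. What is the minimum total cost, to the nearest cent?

$2.38

A basic optimal solution has at most two foods positive. Try each food alone and each pair with both targets met exactly.
oats only: max(11.5/2.3, 18/4) = 5 servings → $2.50.
spinach only: max(11.5/3.6, 18/4) = 4.5 servings → $2.92.
kidney beans only: max(11.5/2.7, 18/8) = 4.259 servings → $3.83.
oats + spinach with both tight: 3.615 servings and 0.8846 servings → $2.38.
oats + kidney beans with both targets exact would need a negative amount; discard.
spinach + kidney beans with both tight: 2.411 servings and 1.044 servings → $2.51.
So the least-cost plan costs $2.38.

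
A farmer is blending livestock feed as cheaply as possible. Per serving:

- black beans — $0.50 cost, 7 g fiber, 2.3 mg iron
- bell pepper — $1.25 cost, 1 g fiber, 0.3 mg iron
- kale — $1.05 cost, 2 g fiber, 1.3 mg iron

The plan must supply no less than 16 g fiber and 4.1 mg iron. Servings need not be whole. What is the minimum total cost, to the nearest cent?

Compare the cost at each extreme point of the feasible region.
black beans only: max(16/7, 4.1/2.3) = 2.286 servings → $1.14.
bell pepper only: max(16/1, 4.1/0.3) = 16 servings → $20.00.
kale only: max(16/2, 4.1/1.3) = 8 servings → $8.40.
black beans + bell pepper: the both-tight solution has a negative serving — not a feasible corner.
black beans + kale: the both-tight solution has a negative serving — not a feasible corner.
bell pepper + kale: the both-tight solution has a negative serving — not a feasible corner.
The minimum over all feasible corners is $1.14.

$1.14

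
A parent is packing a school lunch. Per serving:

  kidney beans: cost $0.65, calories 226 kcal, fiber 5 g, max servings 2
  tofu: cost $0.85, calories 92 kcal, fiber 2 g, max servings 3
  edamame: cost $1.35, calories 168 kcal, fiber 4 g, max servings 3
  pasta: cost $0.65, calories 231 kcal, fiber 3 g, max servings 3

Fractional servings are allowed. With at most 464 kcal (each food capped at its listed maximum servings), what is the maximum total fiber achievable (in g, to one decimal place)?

Fiber per kcal: edamame 0.02381, kidney beans 0.02212, tofu 0.02174, pasta 0.01299.
Take 2.762 servings of edamame: uses 464 kcal, +11.0 g fiber (running total 11.0 g).
Greedy by best ratio exhausts the calories allowance optimally: 11.0 g.

11.0 g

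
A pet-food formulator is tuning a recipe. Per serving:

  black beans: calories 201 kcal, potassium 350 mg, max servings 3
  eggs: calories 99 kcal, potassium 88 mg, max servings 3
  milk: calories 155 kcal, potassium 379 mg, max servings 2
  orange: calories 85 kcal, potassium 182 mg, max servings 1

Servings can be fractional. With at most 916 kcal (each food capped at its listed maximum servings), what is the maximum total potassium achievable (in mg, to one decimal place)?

1847.2 mg

Potassium per kcal: milk 2.445, orange 2.141, black beans 1.741, eggs 0.8889.
Take 2 servings of milk: uses 310 kcal, +758.0 mg potassium (running total 758.0 mg).
Take 1 serving of orange: uses 85 kcal, +182.0 mg potassium (running total 940.0 mg).
Take 2.592 servings of black beans: uses 521 kcal, +907.2 mg potassium (running total 1847.2 mg).
Filling greedily by potassium-per-kcal is optimal for one linear limit, giving 1847.2 mg.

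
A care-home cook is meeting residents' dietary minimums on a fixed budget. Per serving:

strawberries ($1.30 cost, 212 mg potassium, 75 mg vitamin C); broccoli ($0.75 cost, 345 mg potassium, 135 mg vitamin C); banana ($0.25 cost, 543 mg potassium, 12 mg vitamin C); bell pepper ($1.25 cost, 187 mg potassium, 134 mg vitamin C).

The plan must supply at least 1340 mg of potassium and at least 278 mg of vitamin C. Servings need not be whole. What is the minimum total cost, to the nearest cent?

At the optimum either one food covers both requirements or two foods hit both targets exactly; no other combination can be cheaper.
strawberries only: max(1340/212, 278/75) = 6.321 servings → $8.22.
broccoli only: max(1340/345, 278/135) = 3.884 servings → $2.91.
banana only: max(1340/543, 278/12) = 23.17 servings → $5.79.
bell pepper only: max(1340/187, 278/134) = 7.166 servings → $8.96.
strawberries + broccoli: intersection lies outside the first quadrant.
strawberries + banana with both tight: 3.532 servings and 1.089 servings → $4.86.
strawberries + bell pepper: intersection lies outside the first quadrant.
broccoli + banana with both tight: 1.95 servings and 1.229 servings → $1.77.
broccoli + bell pepper with both targets exact would need a negative amount; discard.
banana + bell pepper with both tight: 1.809 servings and 1.913 servings → $2.84.
The minimum over all feasible corners is $1.77.

$1.77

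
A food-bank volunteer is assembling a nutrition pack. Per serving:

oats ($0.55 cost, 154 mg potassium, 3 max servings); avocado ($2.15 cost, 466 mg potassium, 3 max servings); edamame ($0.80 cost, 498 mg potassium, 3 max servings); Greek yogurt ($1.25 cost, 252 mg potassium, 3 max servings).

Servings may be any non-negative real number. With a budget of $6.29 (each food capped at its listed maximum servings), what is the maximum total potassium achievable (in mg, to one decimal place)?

2441.5 mg

Potassium per dollar: edamame 622.5, oats 280, avocado 216.7, Greek yogurt 201.6.
Take 3 servings of edamame: spends $2.40, +1494.0 mg potassium (running total 1494.0 mg).
Take 3 servings of oats: spends $1.65, +462.0 mg potassium (running total 1956.0 mg).
Take 1.042 servings of avocado: spends $2.24, +485.5 mg potassium (running total 2441.5 mg).
Filling greedily by potassium-per-dollar is optimal for one linear limit, giving 2441.5 mg.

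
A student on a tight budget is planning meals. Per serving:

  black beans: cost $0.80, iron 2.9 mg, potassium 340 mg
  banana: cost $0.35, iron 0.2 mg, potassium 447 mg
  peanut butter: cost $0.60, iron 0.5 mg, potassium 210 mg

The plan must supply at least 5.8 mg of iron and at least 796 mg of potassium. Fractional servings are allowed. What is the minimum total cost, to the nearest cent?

An LP optimum is at a vertex; with two nutrient constraints at most two foods are used. Check each candidate.
black beans only: max(5.8/2.9, 796/340) = 2.341 servings → $1.87.
banana only: max(5.8/0.2, 796/447) = 29 servings → $10.15.
peanut butter only: max(5.8/0.5, 796/210) = 11.6 servings → $6.96.
black beans + banana with both tight: 1.981 servings and 0.2739 servings → $1.68.
black beans + peanut butter with both tight: 1.868 servings and 0.7663 servings → $1.95.
banana + peanut butter: the both-tight solution has a negative serving — not a feasible corner.
The minimum over all feasible corners is $1.68.

$1.68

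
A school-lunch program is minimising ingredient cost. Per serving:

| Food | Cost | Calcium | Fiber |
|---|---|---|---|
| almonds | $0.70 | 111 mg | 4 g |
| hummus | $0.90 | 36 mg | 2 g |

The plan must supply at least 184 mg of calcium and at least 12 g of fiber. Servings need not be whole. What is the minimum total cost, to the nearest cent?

$2.10

Compare the cost at each extreme point of the feasible region.
almonds only: max(184/111, 12/4) = 3 servings → $2.10.
hummus only: max(184/36, 12/2) = 6 servings → $5.40.
almonds + hummus: the both-tight solution has a negative serving — not a feasible corner.
The minimum over all feasible corners is $2.10.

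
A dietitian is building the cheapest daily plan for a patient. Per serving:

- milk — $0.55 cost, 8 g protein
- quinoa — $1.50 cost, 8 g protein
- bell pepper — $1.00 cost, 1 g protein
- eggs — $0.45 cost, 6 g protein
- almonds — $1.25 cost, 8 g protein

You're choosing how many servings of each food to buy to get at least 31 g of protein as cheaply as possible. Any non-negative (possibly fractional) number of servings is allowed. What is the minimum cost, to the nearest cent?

$2.13

Cost per g of protein: milk $0.0688, eggs $0.0750, almonds $0.1562, quinoa $0.1875, bell pepper $1.0000.
With no serving limits, use only milk: 31 g / 8 g = 3.875 servings × $0.55 = $2.13.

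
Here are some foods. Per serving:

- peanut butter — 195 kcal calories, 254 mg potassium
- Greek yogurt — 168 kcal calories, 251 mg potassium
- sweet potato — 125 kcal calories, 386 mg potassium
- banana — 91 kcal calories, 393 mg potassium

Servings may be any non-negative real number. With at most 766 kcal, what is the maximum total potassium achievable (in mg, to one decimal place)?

3308.1 mg

Potassium per kcal: banana 4.319, sweet potato 3.088, Greek yogurt 1.494, peanut butter 1.303.
With no serving limits, spend the whole calories allowance on banana: 766 kcal / 91 kcal × 393 mg = 3308.1 mg.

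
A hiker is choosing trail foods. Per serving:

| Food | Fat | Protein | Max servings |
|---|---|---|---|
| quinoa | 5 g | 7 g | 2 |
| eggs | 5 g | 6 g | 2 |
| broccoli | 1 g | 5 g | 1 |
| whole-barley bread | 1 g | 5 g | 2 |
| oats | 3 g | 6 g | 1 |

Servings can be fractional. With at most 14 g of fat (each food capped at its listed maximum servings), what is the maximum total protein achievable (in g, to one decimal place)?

Protein per g fat: broccoli 5, whole-barley bread 5, oats 2, quinoa 1.4, eggs 1.2.
Take 1 serving of broccoli: uses 1 g fat, +5.0 g protein (running total 5.0 g).
Take 2 servings of whole-barley bread: uses 2 g fat, +10.0 g protein (running total 15.0 g).
Take 1 serving of oats: uses 3 g fat, +6.0 g protein (running total 21.0 g).
Take 1.6 servings of quinoa: uses 8 g fat, +11.2 g protein (running total 32.2 g).
Greedy by best ratio exhausts the fat allowance optimally: 32.2 g.

32.2 g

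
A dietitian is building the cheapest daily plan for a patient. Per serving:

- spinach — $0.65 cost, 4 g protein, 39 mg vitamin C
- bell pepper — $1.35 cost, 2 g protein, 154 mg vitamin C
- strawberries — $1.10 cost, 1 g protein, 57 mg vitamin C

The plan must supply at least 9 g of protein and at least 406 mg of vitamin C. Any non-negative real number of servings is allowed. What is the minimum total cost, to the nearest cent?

$3.89

Compare the cost at each extreme point of the feasible region.
spinach only: max(9/4, 406/39) = 10.41 servings → $6.77.
bell pepper only: max(9/2, 406/154) = 4.5 servings → $6.08.
strawberries only: max(9/1, 406/57) = 9 servings → $9.90.
spinach + bell pepper with both tight: 1.067 servings and 2.366 servings → $3.89.
spinach + strawberries with both tight: 0.5661 servings and 6.735 servings → $7.78.
bell pepper + strawberries: intersection lies outside the first quadrant.
The minimum over all feasible corners is $3.89.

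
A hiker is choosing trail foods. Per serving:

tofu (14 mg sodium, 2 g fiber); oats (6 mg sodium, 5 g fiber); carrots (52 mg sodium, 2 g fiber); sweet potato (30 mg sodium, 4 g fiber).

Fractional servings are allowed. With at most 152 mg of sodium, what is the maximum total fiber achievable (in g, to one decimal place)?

Fiber per mg sodium: oats 0.8333, tofu 0.1429, sweet potato 0.1333, carrots 0.03846.
With no serving limits, spend the whole sodium allowance on oats: 152 mg / 6 mg × 5 g = 126.7 g.

126.7 g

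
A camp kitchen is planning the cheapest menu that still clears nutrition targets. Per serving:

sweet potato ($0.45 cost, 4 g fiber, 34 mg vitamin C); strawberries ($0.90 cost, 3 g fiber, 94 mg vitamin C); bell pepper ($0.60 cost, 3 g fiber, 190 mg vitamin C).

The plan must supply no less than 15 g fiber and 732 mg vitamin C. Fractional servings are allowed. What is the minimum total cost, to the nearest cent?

$2.65

With two linear requirements the optimum uses one or two foods; enumerate the corners.
sweet potato only: max(15/4, 732/34) = 21.53 servings → $9.69.
strawberries only: max(15/3, 732/94) = 7.787 servings → $7.01.
bell pepper only: max(15/3, 732/190) = 5 servings → $3.00.
sweet potato + strawberries with both targets exact would need a negative amount; discard.
sweet potato + bell pepper with both tight: 0.9939 servings and 3.675 servings → $2.65.
strawberries + bell pepper with both tight: 2.271 servings and 2.729 servings → $3.68.
Cheapest feasible corner: $2.65.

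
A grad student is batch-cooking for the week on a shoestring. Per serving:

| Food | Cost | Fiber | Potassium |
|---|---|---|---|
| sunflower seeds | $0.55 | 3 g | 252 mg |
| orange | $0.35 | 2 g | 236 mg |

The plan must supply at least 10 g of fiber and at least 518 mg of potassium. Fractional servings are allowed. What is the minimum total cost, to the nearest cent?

With two linear requirements the optimum uses one or two foods; enumerate the corners.
sunflower seeds only: max(10/3, 518/252) = 3.333 servings → $1.83.
orange only: max(10/2, 518/236) = 5 servings → $1.75.
sunflower seeds + orange: intersection lies outside the first quadrant.
The minimum over all feasible corners is $1.75.

$1.75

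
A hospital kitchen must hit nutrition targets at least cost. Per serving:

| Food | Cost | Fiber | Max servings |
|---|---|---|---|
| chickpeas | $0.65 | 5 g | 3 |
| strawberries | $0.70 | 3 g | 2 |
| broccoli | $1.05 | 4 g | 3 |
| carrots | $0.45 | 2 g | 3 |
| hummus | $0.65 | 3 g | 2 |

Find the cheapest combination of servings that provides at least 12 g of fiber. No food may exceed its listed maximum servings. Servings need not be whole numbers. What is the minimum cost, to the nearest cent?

Cost per g of fiber: chickpeas $0.1300, hummus $0.2167, carrots $0.2250, strawberries $0.2333, broccoli $0.2625.
Take 2.4 servings of chickpeas: +12.0 g fiber for $1.56 (total $1.56, still need 0.0 g).
Greedy by cheapest-per-g is optimal for a single linear constraint, so the minimum cost is $1.56.

$1.56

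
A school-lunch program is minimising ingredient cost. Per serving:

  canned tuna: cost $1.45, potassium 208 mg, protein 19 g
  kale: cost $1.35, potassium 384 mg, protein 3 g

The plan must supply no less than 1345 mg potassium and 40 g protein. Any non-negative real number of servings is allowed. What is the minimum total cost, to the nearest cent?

$5.95

For a min-cost LP with two ≥-constraints, a basic feasible solution has at most two positive variables.
canned tuna only: max(1345/208, 40/19) = 6.466 servings → $9.38.
kale only: max(1345/384, 40/3) = 13.33 servings → $18.00.
canned tuna + kale with both tight: 1.697 servings and 2.583 servings → $5.95.
So the least-cost plan costs $5.95.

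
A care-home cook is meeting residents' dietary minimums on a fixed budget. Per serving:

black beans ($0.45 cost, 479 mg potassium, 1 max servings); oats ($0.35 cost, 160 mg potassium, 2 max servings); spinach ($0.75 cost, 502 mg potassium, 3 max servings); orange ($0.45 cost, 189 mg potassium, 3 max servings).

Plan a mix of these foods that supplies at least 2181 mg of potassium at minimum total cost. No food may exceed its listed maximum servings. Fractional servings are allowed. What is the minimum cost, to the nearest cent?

$3.13

Cost per mg of potassium: black beans $0.0009, spinach $0.0015, oats $0.0022, orange $0.0024.
Take 1 serving of black beans: +479.0 mg potassium for $0.45 (total $0.45, still need 1702.0 mg).
Take 3 servings of spinach: +1506.0 mg potassium for $2.25 (total $2.70, still need 196.0 mg).
Take 1.225 servings of oats: +196.0 mg potassium for $0.43 (total $3.13, still need 0.0 mg).
Greedy by cheapest-per-mg is optimal for a single linear constraint, so the minimum cost is $3.13.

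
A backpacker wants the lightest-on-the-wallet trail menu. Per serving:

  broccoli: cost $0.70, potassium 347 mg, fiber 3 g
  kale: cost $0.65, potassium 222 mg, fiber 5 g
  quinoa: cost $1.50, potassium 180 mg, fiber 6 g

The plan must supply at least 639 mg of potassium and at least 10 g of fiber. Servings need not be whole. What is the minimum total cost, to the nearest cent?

$1.58

With two linear requirements the optimum uses one or two foods; enumerate the corners.
broccoli only: max(639/347, 10/3) = 3.333 servings → $2.33.
kale only: max(639/222, 10/5) = 2.878 servings → $1.87.
quinoa only: max(639/180, 10/6) = 3.55 servings → $5.33.
broccoli + kale with both tight: 0.9121 servings and 1.453 servings → $1.58.
broccoli + quinoa with both tight: 1.319 servings and 1.007 servings → $2.43.
kale + quinoa: the both-tight solution has a negative serving — not a feasible corner.
So the least-cost plan costs $1.58.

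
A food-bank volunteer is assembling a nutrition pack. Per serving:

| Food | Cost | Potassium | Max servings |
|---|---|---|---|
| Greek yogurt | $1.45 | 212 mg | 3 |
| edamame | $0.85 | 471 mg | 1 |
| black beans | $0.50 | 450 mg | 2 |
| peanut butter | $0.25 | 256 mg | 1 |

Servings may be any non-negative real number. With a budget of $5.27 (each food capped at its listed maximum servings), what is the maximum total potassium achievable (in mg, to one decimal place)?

2090.5 mg

Potassium per dollar: peanut butter 1024, black beans 900, edamame 554.1, Greek yogurt 146.2.
Take 1 serving of peanut butter: spends $0.25, +256.0 mg potassium (running total 256.0 mg).
Take 2 servings of black beans: spends $1.00, +900.0 mg potassium (running total 1156.0 mg).
Take 1 serving of edamame: spends $0.85, +471.0 mg potassium (running total 1627.0 mg).
Take 2.186 servings of Greek yogurt: spends $3.17, +463.5 mg potassium (running total 2090.5 mg).
Greedy by best ratio exhausts the cost allowance optimally: 2090.5 mg.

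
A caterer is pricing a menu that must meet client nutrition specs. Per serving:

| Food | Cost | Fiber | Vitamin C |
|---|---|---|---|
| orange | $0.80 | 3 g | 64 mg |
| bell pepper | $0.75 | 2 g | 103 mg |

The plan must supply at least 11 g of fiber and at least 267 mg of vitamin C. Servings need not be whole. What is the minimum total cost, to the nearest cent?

$3.05

At the optimum either one food covers both requirements or two foods hit both targets exactly; no other combination can be cheaper.
orange only: max(11/3, 267/64) = 4.172 servings → $3.34.
bell pepper only: max(11/2, 267/103) = 5.5 servings → $4.12.
orange + bell pepper with both tight: 3.309 servings and 0.5359 servings → $3.05.
So the least-cost plan costs $3.05.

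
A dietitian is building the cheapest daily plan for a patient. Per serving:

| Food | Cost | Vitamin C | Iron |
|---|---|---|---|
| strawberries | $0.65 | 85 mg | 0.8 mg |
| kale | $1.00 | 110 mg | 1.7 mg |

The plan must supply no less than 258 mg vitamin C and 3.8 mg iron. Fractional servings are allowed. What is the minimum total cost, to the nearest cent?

$2.30

Check every corner: each single food scaled to meet both minima, and each pair solved so both constraints bind.
strawberries only: max(258/85, 3.8/0.8) = 4.75 servings → $3.09.
kale only: max(258/110, 3.8/1.7) = 2.345 servings → $2.35.
strawberries + kale with both tight: 0.3646 servings and 2.064 servings → $2.30.
So the least-cost plan costs $2.30.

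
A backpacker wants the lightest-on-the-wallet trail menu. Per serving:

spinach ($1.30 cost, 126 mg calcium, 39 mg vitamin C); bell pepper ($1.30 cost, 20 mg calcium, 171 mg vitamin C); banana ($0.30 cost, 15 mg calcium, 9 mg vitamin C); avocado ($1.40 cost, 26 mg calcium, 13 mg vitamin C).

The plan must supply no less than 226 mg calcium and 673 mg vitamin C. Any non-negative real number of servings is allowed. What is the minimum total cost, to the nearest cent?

$6.33

This is a tiny linear program; its minimum lies at a vertex of the feasible set. List the vertices and price them.
spinach only: max(226/126, 673/39) = 17.26 servings → $22.43.
bell pepper only: max(226/20, 673/171) = 11.3 servings → $14.69.
banana only: max(226/15, 673/9) = 74.78 servings → $22.43.
avocado only: max(226/26, 673/13) = 51.77 servings → $72.48.
spinach + bell pepper with both tight: 1.213 servings and 3.659 servings → $6.33.
spinach + banana: intersection lies outside the first quadrant.
spinach + avocado: the both-tight solution has a negative serving — not a feasible corner.
bell pepper + banana with both tight: 3.38 servings and 10.56 servings → $7.56.
bell pepper + avocado with both tight: 3.478 servings and 6.017 servings → $12.95.
banana + avocado: the both-tight solution has a negative serving — not a feasible corner.
The minimum over all feasible corners is $6.33.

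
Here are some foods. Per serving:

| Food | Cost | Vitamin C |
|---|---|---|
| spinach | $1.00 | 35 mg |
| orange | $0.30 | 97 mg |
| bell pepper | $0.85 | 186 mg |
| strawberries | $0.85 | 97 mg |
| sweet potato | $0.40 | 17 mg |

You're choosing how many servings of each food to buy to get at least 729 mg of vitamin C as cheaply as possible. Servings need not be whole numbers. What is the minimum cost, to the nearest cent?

$2.25

Cost per mg of vitamin C: orange $0.0031, bell pepper $0.0046, strawberries $0.0088, sweet potato $0.0235, spinach $0.0286.
With no serving limits, use only orange: 729 mg / 97 mg = 7.515 servings × $0.30 = $2.25.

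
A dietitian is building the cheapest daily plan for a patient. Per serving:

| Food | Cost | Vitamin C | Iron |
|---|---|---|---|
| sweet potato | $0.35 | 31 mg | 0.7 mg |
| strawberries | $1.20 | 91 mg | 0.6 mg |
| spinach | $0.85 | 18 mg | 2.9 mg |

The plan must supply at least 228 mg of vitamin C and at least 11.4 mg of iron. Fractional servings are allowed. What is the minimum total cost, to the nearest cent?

$4.20

Two binding constraints pin down two serving amounts, so the optimal mix uses at most two foods. The candidates are each food alone (scaled to the tighter of vitamin C/iron) and each pair with both constraints tight.
sweet potato only: max(228/31, 11.4/0.7) = 16.29 servings → $5.70.
strawberries only: max(228/91, 11.4/0.6) = 19 servings → $22.80.
spinach only: max(228/18, 11.4/2.9) = 12.67 servings → $10.77.
sweet potato + strawberries: the both-tight solution has a negative serving — not a feasible corner.
sweet potato + spinach with both tight: 5.899 servings and 2.507 servings → $4.20.
strawberries + spinach with both tight: 1.802 servings and 3.558 servings → $5.19.
So the least-cost plan costs $4.20.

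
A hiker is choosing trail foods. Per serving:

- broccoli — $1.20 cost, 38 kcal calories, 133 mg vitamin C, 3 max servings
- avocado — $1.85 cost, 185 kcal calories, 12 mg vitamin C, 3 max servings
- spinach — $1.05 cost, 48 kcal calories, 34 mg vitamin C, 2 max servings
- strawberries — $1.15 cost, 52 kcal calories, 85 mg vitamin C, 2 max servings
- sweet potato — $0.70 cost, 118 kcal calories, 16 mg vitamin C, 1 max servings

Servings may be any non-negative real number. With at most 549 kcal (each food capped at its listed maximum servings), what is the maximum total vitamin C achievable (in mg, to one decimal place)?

Vitamin C per kcal: broccoli 3.5, strawberries 1.635, spinach 0.7083, sweet potato 0.1356, avocado 0.06486.
Take 3 servings of broccoli: uses 114 kcal, +399.0 mg vitamin C (running total 399.0 mg).
Take 2 servings of strawberries: uses 104 kcal, +170.0 mg vitamin C (running total 569.0 mg).
Take 2 servings of spinach: uses 96 kcal, +68.0 mg vitamin C (running total 637.0 mg).
Take 1 serving of sweet potato: uses 118 kcal, +16.0 mg vitamin C (running total 653.0 mg).
Take 0.6324 servings of avocado: uses 117 kcal, +7.6 mg vitamin C (running total 660.6 mg).
Greedy by best ratio exhausts the calories allowance optimally: 660.6 mg.

660.6 mg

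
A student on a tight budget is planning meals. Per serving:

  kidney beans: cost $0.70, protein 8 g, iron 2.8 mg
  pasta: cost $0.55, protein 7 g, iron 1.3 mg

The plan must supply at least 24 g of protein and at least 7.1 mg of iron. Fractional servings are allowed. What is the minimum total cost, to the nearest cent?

kidney beans only: max(24/8, 7.1/2.8) = 3 servings → $2.10.
pasta only: max(24/7, 7.1/1.3) = 5.462 servings → $3.00.
kidney beans + pasta with both tight: 2.011 servings and 1.13 servings → $2.03.
Cheapest feasible corner: $2.03.

$2.03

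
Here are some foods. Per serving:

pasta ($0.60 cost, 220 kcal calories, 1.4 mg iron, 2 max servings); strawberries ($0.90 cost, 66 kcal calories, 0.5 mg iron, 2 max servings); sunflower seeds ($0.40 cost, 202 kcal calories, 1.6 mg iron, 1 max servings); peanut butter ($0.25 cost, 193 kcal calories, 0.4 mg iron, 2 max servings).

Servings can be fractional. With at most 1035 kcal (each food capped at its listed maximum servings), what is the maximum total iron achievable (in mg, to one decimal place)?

Iron per kcal: sunflower seeds 0.007921, strawberries 0.007576, pasta 0.006364, peanut butter 0.002073.
Take 1 serving of sunflower seeds: uses 202 kcal, +1.6 mg iron (running total 1.6 mg).
Take 2 servings of strawberries: uses 132 kcal, +1.0 mg iron (running total 2.6 mg).
Take 2 servings of pasta: uses 440 kcal, +2.8 mg iron (running total 5.4 mg).
Take 1.352 servings of peanut butter: uses 261 kcal, +0.5 mg iron (running total 5.9 mg).
Greedy by best ratio exhausts the calories allowance optimally: 5.9 mg.

5.9 mg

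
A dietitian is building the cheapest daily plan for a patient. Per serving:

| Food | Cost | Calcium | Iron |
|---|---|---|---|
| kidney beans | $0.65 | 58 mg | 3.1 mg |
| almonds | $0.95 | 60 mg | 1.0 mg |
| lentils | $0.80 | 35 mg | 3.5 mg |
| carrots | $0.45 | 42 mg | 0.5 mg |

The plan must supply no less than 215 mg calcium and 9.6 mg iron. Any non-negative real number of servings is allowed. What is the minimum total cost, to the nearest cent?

$2.39

Compare the cost at each extreme point of the feasible region.
kidney beans only: max(215/58, 9.6/3.1) = 3.707 servings → $2.41.
almonds only: max(215/60, 9.6/1.0) = 9.6 servings → $9.12.
lentils only: max(215/35, 9.6/3.5) = 6.143 servings → $4.91.
carrots only: max(215/42, 9.6/0.5) = 19.2 servings → $8.64.
kidney beans + almonds with both tight: 2.82 servings and 0.857 servings → $2.65.
kidney beans + lentils: the both-tight solution has a negative serving — not a feasible corner.
kidney beans + carrots with both tight: 2.922 servings and 1.084 servings → $2.39.
almonds + lentils with both tight: 2.38 servings and 2.063 servings → $3.91.
almonds + carrots with both targets exact would need a negative amount; discard.
lentils + carrots with both tight: 2.283 servings and 3.216 servings → $3.27.
Cheapest feasible corner: $2.39.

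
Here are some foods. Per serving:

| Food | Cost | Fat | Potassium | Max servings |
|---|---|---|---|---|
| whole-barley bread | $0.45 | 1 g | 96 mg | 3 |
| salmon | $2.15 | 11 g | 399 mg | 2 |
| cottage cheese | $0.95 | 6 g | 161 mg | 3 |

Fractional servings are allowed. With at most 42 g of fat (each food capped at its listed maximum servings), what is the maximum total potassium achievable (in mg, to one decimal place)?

1542.2 mg

Potassium per g fat: whole-barley bread 96, salmon 36.27, cottage cheese 26.83.
Take 3 servings of whole-barley bread: uses 3 g fat, +288.0 mg potassium (running total 288.0 mg).
Take 2 servings of salmon: uses 22 g fat, +798.0 mg potassium (running total 1086.0 mg).
Take 2.833 servings of cottage cheese: uses 17 g fat, +456.2 mg potassium (running total 1542.2 mg).
Filling greedily by potassium-per-g fat is optimal for one linear limit, giving 1542.2 mg.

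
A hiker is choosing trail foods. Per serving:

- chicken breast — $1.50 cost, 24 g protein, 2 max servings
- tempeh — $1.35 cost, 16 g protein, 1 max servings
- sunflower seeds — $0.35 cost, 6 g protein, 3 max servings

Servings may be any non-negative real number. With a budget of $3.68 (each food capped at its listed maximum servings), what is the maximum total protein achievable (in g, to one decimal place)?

Protein per dollar: sunflower seeds 17.14, chicken breast 16, tempeh 11.85.
Take 3 servings of sunflower seeds: spends $1.05, +18.0 g protein (running total 18.0 g).
Take 1.753 servings of chicken breast: spends $2.63, +42.1 g protein (running total 60.1 g).
Greedy by best ratio exhausts the cost allowance optimally: 60.1 g.

60.1 g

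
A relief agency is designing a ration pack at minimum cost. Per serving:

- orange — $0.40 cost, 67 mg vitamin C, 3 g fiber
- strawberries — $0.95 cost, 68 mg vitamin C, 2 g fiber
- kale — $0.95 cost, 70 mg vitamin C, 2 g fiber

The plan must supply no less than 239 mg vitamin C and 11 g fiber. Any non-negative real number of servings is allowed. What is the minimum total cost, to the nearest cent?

$1.47

Compare the cost at each extreme point of the feasible region.
orange only: max(239/67, 11/3) = 3.667 servings → $1.47.
strawberries only: max(239/68, 11/2) = 5.5 servings → $5.22.
kale only: max(239/70, 11/2) = 5.5 servings → $5.22.
orange + strawberries: the both-tight solution has a negative serving — not a feasible corner.
orange + kale: the both-tight solution has a negative serving — not a feasible corner.
strawberries + kale: the both-tight solution has a negative serving — not a feasible corner.
So the least-cost plan costs $1.47.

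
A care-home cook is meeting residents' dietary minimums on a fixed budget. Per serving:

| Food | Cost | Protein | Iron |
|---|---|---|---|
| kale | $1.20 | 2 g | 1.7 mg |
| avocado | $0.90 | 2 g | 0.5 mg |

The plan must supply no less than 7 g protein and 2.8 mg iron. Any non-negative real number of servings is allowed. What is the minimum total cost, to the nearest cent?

$3.41

Check every corner: each single food scaled to meet both minima, and each pair solved so both constraints bind.
kale only: max(7/2, 2.8/1.7) = 3.5 servings → $4.20.
avocado only: max(7/2, 2.8/0.5) = 5.6 servings → $5.04.
kale + avocado with both tight: 0.875 servings and 2.625 servings → $3.41.
Cheapest feasible corner: $3.41.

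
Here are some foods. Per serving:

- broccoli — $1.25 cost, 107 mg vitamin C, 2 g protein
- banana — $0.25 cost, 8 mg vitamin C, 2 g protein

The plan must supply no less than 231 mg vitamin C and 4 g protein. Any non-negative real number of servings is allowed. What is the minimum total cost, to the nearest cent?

$2.70

The cheapest plan sits at a corner of the feasible region — with two constraints it uses at most two foods.
broccoli only: max(231/107, 4/2) = 2.159 servings → $2.70.
banana only: max(231/8, 4/2) = 28.88 servings → $7.22.
broccoli + banana: the both-tight solution has a negative serving — not a feasible corner.
So the least-cost plan costs $2.70.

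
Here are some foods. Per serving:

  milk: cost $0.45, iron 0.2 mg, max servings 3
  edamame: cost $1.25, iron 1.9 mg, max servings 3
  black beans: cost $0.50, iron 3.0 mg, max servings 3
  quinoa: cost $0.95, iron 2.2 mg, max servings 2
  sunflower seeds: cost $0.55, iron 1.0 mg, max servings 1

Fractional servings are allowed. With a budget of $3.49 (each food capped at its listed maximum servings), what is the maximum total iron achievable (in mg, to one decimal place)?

Iron per dollar: black beans 6, quinoa 2.316, sunflower seeds 1.818, edamame 1.52, milk 0.4444.
Take 3 servings of black beans: spends $1.50, +9.0 mg iron (running total 9.0 mg).
Take 2 servings of quinoa: spends $1.90, +4.4 mg iron (running total 13.4 mg).
Take 0.1636 servings of sunflower seeds: spends $0.09, +0.2 mg iron (running total 13.6 mg).
Greedy by best ratio exhausts the cost allowance optimally: 13.6 mg.

13.6 mg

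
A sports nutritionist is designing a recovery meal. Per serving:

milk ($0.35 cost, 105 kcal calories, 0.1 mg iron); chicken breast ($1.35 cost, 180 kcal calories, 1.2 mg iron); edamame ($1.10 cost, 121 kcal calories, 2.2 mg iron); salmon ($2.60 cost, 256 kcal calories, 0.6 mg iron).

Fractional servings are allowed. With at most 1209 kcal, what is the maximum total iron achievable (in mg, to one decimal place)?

Iron per kcal: edamame 0.01818, chicken breast 0.006667, salmon 0.002344, milk 0.0009524.
With no serving limits, spend the whole calories allowance on edamame: 1209 kcal / 121 kcal × 2.2 mg = 22.0 mg.

22.0 mg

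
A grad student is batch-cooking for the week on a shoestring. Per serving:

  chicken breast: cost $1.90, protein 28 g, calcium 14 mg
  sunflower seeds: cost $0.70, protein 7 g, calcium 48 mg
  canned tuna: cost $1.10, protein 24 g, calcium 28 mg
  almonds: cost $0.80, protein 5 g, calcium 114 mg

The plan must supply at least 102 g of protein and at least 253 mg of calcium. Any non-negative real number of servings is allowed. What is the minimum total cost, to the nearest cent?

$5.38

Check every corner: each single food scaled to meet both minima, and each pair solved so both constraints bind.
chicken breast only: max(102/28, 253/14) = 18.07 servings → $34.34.
sunflower seeds only: max(102/7, 253/48) = 14.57 servings → $10.20.
canned tuna only: max(102/24, 253/28) = 9.036 servings → $9.94.
almonds only: max(102/5, 253/114) = 20.4 servings → $16.32.
chicken breast + sunflower seeds with both tight: 2.508 servings and 4.539 servings → $7.94.
chicken breast + canned tuna: intersection lies outside the first quadrant.
chicken breast + almonds with both tight: 3.319 servings and 1.812 servings → $7.76.
sunflower seeds + canned tuna with both tight: 3.364 servings and 3.269 servings → $5.95.
sunflower seeds + almonds: intersection lies outside the first quadrant.
canned tuna + almonds with both tight: 3.992 servings and 1.239 servings → $5.38.
Cheapest feasible corner: $5.38.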